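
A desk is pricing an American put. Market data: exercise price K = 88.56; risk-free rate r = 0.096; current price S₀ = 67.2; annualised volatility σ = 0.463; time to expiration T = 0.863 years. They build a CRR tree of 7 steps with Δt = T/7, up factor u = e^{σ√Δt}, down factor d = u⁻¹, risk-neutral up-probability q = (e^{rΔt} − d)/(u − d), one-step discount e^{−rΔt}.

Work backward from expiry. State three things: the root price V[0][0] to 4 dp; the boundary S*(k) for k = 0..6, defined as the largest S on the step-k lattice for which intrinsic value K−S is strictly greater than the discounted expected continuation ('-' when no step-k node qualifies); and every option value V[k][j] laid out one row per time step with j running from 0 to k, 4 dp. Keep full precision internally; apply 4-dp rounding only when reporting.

price = 23.5186
boundary = - 57.1171 48.5472 57.1171 48.5472 57.1171 67.2000
tree:
23.5186
31.4429 16.0280
40.0128 22.8662 9.4616
47.2970 31.4429 14.6969 4.3669
53.4882 40.0128 22.0147 7.6110 1.1741
58.7504 47.2970 31.4429 12.9594 2.3569 0.0000
63.2231 53.4882 40.0128 21.3600 4.7312 0.0000 0.0000
67.0247 58.7504 47.2970 31.4429 9.4972 0.0000 0.0000 0.0000

Δt=0.12329, u=1.17653, d=0.84996, q=0.49590, disc=e^(-rΔt)=0.98823
k=7 terminal: V=max(K-S,0) → 67.0247 58.7504 47.2970 31.4429 9.4972 0.0000 0.0000 0.0000
k=6: j=0 S=25.3369 intr=63.2231 cont=62.1812 V=63.2231[EX]; j=1 S=35.0718 intr=53.4882 cont=52.4462 V=53.4882[EX]; j=2 S=48.5472 intr=40.0128 cont=38.9709 V=40.0128[EX]; j=3 S=67.2000 intr=21.3600 cont=20.3180 V=21.3600[EX]; j=4 S=93.0197 intr=0.0000 cont=4.7312 V=4.7312[hold]; j=5 S=128.7598 intr=0.0000 cont=0.0000 V=0.0000[hold]; j=6 S=178.2321 intr=0.0000 cont=0.0000 V=0.0000[hold]  S*(6)=67.2000
k=5: j=0 S=29.8096 intr=58.7504 cont=57.7085 V=58.7504[EX]; j=1 S=41.2630 intr=47.2970 cont=46.2550 V=47.2970[EX]; j=2 S=57.1171 intr=31.4429 cont=30.4009 V=31.4429[EX]; j=3 S=79.0628 intr=9.4972 cont=12.9594 V=12.9594[hold]; j=4 S=109.4404 intr=0.0000 cont=2.3569 V=2.3569[hold]; j=5 S=151.4897 intr=0.0000 cont=0.0000 V=0.0000[hold]  S*(5)=57.1171
k=4: j=0 S=35.0718 intr=53.4882 cont=52.4462 V=53.4882[EX]; j=1 S=48.5472 intr=40.0128 cont=38.9709 V=40.0128[EX]; j=2 S=67.2000 intr=21.3600 cont=22.0147 V=22.0147[hold]; j=3 S=93.0197 intr=0.0000 cont=7.6110 V=7.6110[hold]; j=4 S=128.7598 intr=0.0000 cont=1.1741 V=1.1741[hold]  S*(4)=48.5472
k=3: j=0 S=41.2630 intr=47.2970 cont=46.2550 V=47.2970[EX]; j=1 S=57.1171 intr=31.4429 cont=30.7218 V=31.4429[EX]; j=2 S=79.0628 intr=9.4972 cont=14.6969 V=14.6969[hold]; j=3 S=109.4404 intr=0.0000 cont=4.3669 V=4.3669[hold]  S*(3)=57.1171
k=2: j=0 S=48.5472 intr=40.0128 cont=38.9709 V=40.0128[EX]; j=1 S=67.2000 intr=21.3600 cont=22.8662 V=22.8662[hold]; j=2 S=93.0197 intr=0.0000 cont=9.4616 V=9.4616[hold]  S*(2)=48.5472
k=1: j=0 S=57.1171 intr=31.4429 cont=31.1390 V=31.4429[EX]; j=1 S=79.0628 intr=9.4972 cont=16.0280 V=16.0280[hold]  S*(1)=57.1171
k=0: j=0 S=67.2000 intr=21.3600 cont=23.5186 V=23.5186[hold]  S*(0)=-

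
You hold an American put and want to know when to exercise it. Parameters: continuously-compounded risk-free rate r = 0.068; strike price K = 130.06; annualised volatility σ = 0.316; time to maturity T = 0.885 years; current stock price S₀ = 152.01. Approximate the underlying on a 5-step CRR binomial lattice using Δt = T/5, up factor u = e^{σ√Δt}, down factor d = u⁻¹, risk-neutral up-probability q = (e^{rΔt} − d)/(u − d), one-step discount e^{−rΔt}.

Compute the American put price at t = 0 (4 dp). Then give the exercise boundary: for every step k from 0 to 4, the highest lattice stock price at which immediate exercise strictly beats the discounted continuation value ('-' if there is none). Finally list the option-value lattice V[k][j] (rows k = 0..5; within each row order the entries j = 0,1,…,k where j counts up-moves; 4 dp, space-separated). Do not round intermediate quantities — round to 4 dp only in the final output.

Δt=0.17700, u=1.14219, d=0.87551, q=0.51222, disc=e^(-rΔt)=0.98804
k=5 terminal: V=max(K-S,0) → 51.8640 28.0460 0.0000 0.0000 0.0000 0.0000
k=4: j=0 S=89.3145 intr=40.7455 cont=39.1894 V=40.7455[EX]; j=1 S=116.5191 intr=13.5409 cont=13.5167 V=13.5409[EX]; j=2 S=152.0100 intr=0.0000 cont=0.0000 V=0.0000[hold]; j=3 S=198.3112 intr=0.0000 cont=0.0000 V=0.0000[hold]; j=4 S=258.7153 intr=0.0000 cont=0.0000 V=0.0000[hold]  S*(4)=116.5191
k=3: j=0 S=102.0140 intr=28.0460 cont=26.4900 V=28.0460[EX]; j=1 S=133.0867 intr=0.0000 cont=6.5260 V=6.5260[hold]; j=2 S=173.6240 intr=0.0000 cont=0.0000 V=0.0000[hold]; j=3 S=226.5086 intr=0.0000 cont=0.0000 V=0.0000[hold]  S*(3)=102.0140
k=2: j=0 S=116.5191 intr=13.5409 cont=16.8194 V=16.8194[hold]; j=1 S=152.0100 intr=0.0000 cont=3.1452 V=3.1452[hold]; j=2 S=198.3112 intr=0.0000 cont=0.0000 V=0.0000[hold]  S*(2)=-
k=1: j=0 S=133.0867 intr=0.0000 cont=9.6978 V=9.6978[hold]; j=1 S=173.6240 intr=0.0000 cont=1.5158 V=1.5158[hold]  S*(1)=-
k=0: j=0 S=152.0100 intr=0.0000 cont=5.4409 V=5.4409[hold]  S*(0)=-

price = 5.4409
boundary = - - - 102.0140 116.5191
tree:
5.4409
9.6978 1.5158
16.8194 3.1452 0.0000
28.0460 6.5260 0.0000 0.0000
40.7455 13.5409 0.0000 0.0000 0.0000
51.8640 28.0460 0.0000 0.0000 0.0000 0.0000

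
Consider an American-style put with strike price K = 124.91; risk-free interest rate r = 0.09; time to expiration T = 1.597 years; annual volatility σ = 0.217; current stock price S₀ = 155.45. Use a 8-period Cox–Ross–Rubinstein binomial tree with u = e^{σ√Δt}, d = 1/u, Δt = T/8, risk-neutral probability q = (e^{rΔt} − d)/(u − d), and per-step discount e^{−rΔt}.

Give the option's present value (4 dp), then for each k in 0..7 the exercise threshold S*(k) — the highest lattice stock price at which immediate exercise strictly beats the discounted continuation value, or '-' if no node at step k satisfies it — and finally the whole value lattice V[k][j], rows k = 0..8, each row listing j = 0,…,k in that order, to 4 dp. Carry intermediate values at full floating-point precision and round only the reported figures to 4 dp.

Δt=0.19962, u=1.10181, d=0.90760, q=0.56912, disc=e^(-rΔt)=0.98219
k=8 terminal: V=max(K-S,0) → 53.3390 38.0239 19.4315 0.0000 0.0000 0.0000 0.0000 0.0000 0.0000
k=7: j=0 S=78.8576 intr=46.0524 cont=43.8283 V=46.0524[EX]; j=1 S=95.7320 intr=29.1780 cont=26.9539 V=29.1780[EX]; j=2 S=116.2172 intr=8.6928 cont=8.2235 V=8.6928[EX]; j=3 S=141.0860 intr=0.0000 cont=0.0000 V=0.0000[hold]; j=4 S=171.2764 intr=0.0000 cont=0.0000 V=0.0000[hold]; j=5 S=207.9270 intr=0.0000 cont=0.0000 V=0.0000[hold]; j=6 S=252.4204 intr=0.0000 cont=0.0000 V=0.0000[hold]; j=7 S=306.4346 intr=0.0000 cont=0.0000 V=0.0000[hold]  S*(7)=116.2172
k=6: j=0 S=86.8861 intr=38.0239 cont=35.7998 V=38.0239[EX]; j=1 S=105.4785 intr=19.4315 cont=17.2074 V=19.4315[EX]; j=2 S=128.0493 intr=0.0000 cont=3.6788 V=3.6788[hold]; j=3 S=155.4500 intr=0.0000 cont=0.0000 V=0.0000[hold]; j=4 S=188.7140 intr=0.0000 cont=0.0000 V=0.0000[hold]; j=5 S=229.0961 intr=0.0000 cont=0.0000 V=0.0000[hold]; j=6 S=278.1193 intr=0.0000 cont=0.0000 V=0.0000[hold]  S*(6)=105.4785
k=5: j=0 S=95.7320 intr=29.1780 cont=26.9539 V=29.1780[EX]; j=1 S=116.2172 intr=8.6928 cont=10.2799 V=10.2799[hold]; j=2 S=141.0860 intr=0.0000 cont=1.5569 V=1.5569[hold]; j=3 S=171.2764 intr=0.0000 cont=0.0000 V=0.0000[hold]; j=4 S=207.9270 intr=0.0000 cont=0.0000 V=0.0000[hold]; j=5 S=252.4204 intr=0.0000 cont=0.0000 V=0.0000[hold]  S*(5)=95.7320
k=4: j=0 S=105.4785 intr=19.4315 cont=18.0946 V=19.4315[EX]; j=1 S=128.0493 intr=0.0000 cont=5.2208 V=5.2208[hold]; j=2 S=155.4500 intr=0.0000 cont=0.6589 V=0.6589[hold]; j=3 S=188.7140 intr=0.0000 cont=0.0000 V=0.0000[hold]; j=4 S=229.0961 intr=0.0000 cont=0.0000 V=0.0000[hold]  S*(4)=105.4785
k=3: j=0 S=116.2172 intr=8.6928 cont=11.1419 V=11.1419[hold]; j=1 S=141.0860 intr=0.0000 cont=2.5778 V=2.5778[hold]; j=2 S=171.2764 intr=0.0000 cont=0.2788 V=0.2788[hold]; j=3 S=207.9270 intr=0.0000 cont=0.0000 V=0.0000[hold]  S*(3)=-
k=2: j=0 S=128.0493 intr=0.0000 cont=6.1562 V=6.1562[hold]; j=1 S=155.4500 intr=0.0000 cont=1.2468 V=1.2468[hold]; j=2 S=188.7140 intr=0.0000 cont=0.1180 V=0.1180[hold]  S*(2)=-
k=1: j=0 S=141.0860 intr=0.0000 cont=3.3023 V=3.3023[hold]; j=1 S=171.2764 intr=0.0000 cont=0.5936 V=0.5936[hold]  S*(1)=-
k=0: j=0 S=155.4500 intr=0.0000 cont=1.7294 V=1.7294[hold]  S*(0)=-

price = 1.7294
boundary = - - - - 105.4785 95.7320 105.4785 116.2172
tree:
1.7294
3.3023 0.5936
6.1562 1.2468 0.1180
11.1419 2.5778 0.2788 0.0000
19.4315 5.2208 0.6589 0.0000 0.0000
29.1780 10.2799 1.5569 0.0000 0.0000 0.0000
38.0239 19.4315 3.6788 0.0000 0.0000 0.0000 0.0000
46.0524 29.1780 8.6928 0.0000 0.0000 0.0000 0.0000 0.0000
53.3390 38.0239 19.4315 0.0000 0.0000 0.0000 0.0000 0.0000 0.0000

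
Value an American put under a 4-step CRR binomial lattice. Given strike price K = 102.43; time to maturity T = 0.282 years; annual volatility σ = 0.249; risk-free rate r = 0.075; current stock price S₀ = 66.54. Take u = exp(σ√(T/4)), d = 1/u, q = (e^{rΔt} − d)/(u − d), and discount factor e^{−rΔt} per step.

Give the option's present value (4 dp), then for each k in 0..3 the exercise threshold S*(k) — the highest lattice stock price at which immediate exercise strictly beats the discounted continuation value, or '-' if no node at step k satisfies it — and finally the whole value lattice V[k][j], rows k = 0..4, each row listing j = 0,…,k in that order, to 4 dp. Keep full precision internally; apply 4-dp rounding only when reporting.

Δt=0.07050  u=1.06835  d=0.93602  q=0.52354  discount=0.99473
step 4 (expiry): payoffs max(K−S,0) = 51.3524 44.1316 35.8900 26.4833 15.7468
step 3: (k=3,j=0): S=54.5687, (K−S)⁺=47.8613, hold=47.3211 ⇒ V=47.8613 exercise | (k=3,j=1): S=62.2830, (K−S)⁺=40.1470, hold=39.6068 ⇒ V=40.1470 exercise | (k=3,j=2): S=71.0879, (K−S)⁺=31.3421, hold=30.8019 ⇒ V=31.3421 exercise | (k=3,j=3): S=81.1375, (K−S)⁺=21.2925, hold=20.7523 ⇒ V=21.2925 exercise  boundary S*=81.1375
step 2: (k=2,j=0): S=58.2984, (K−S)⁺=44.1316, hold=43.5914 ⇒ V=44.1316 exercise | (k=2,j=1): S=66.5400, (K−S)⁺=35.8900, hold=35.3498 ⇒ V=35.8900 exercise | (k=2,j=2): S=75.9467, (K−S)⁺=26.4833, hold=25.9432 ⇒ V=26.4833 exercise  boundary S*=75.9467
step 1: (k=1,j=0): S=62.2830, (K−S)⁺=40.1470, hold=39.6068 ⇒ V=40.1470 exercise | (k=1,j=1): S=71.0879, (K−S)⁺=31.3421, hold=30.8019 ⇒ V=31.3421 exercise  boundary S*=71.0879
step 0: (k=0,j=0): S=66.5400, (K−S)⁺=35.8900, hold=35.3498 ⇒ V=35.8900 exercise  boundary S*=66.5400

price = 35.8900
boundary = 66.5400 71.0879 75.9467 81.1375
tree:
35.8900
40.1470 31.3421
44.1316 35.8900 26.4833
47.8613 40.1470 31.3421 21.2925
51.3524 44.1316 35.8900 26.4833 15.7468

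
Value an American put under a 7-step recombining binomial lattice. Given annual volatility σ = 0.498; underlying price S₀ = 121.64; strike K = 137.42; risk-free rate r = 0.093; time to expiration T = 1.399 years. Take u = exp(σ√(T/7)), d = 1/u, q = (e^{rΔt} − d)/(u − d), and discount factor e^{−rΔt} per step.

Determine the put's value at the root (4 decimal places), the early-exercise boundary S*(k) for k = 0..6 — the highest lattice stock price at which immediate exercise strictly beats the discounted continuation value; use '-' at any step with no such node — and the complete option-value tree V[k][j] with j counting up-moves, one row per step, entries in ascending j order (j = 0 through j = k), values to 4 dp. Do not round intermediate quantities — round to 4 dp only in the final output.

Δt=0.19986, u=1.24936, d=0.80041, q=0.48636, disc=e^(-rΔt)=0.98158
k=7 terminal: V=max(K-S,0) → 111.8189 97.4591 75.0448 40.0583 0.0000 0.0000 0.0000 0.0000
k=6: j=0 S=31.9851 intr=105.4349 cont=102.9043 V=105.4349[EX]; j=1 S=49.9256 intr=87.4944 cont=84.9638 V=87.4944[EX]; j=2 S=77.9292 intr=59.4908 cont=56.9602 V=59.4908[EX]; j=3 S=121.6400 intr=15.7800 cont=20.1967 V=20.1967[hold]; j=4 S=189.8685 intr=0.0000 cont=0.0000 V=0.0000[hold]; j=5 S=296.3666 intr=0.0000 cont=0.0000 V=0.0000[hold]; j=6 S=462.6000 intr=0.0000 cont=0.0000 V=0.0000[hold]  S*(6)=77.9292
k=5: j=0 S=39.9609 intr=97.4591 cont=94.9285 V=97.4591[EX]; j=1 S=62.3752 intr=75.0448 cont=72.5142 V=75.0448[EX]; j=2 S=97.3617 intr=40.0583 cont=39.6362 V=40.0583[EX]; j=3 S=151.9724 intr=0.0000 cont=10.1829 V=10.1829[hold]; j=4 S=237.2144 intr=0.0000 cont=0.0000 V=0.0000[hold]; j=5 S=370.2691 intr=0.0000 cont=0.0000 V=0.0000[hold]  S*(5)=97.3617
k=4: j=0 S=49.9256 intr=87.4944 cont=84.9638 V=87.4944[EX]; j=1 S=77.9292 intr=59.4908 cont=56.9602 V=59.4908[EX]; j=2 S=121.6400 intr=15.7800 cont=25.0580 V=25.0580[hold]; j=3 S=189.8685 intr=0.0000 cont=5.1340 V=5.1340[hold]; j=4 S=296.3666 intr=0.0000 cont=0.0000 V=0.0000[hold]  S*(4)=77.9292
k=3: j=0 S=62.3752 intr=75.0448 cont=72.5142 V=75.0448[EX]; j=1 S=97.3617 intr=40.0583 cont=41.9570 V=41.9570[hold]; j=2 S=151.9724 intr=0.0000 cont=15.0848 V=15.0848[hold]; j=3 S=237.2144 intr=0.0000 cont=2.5885 V=2.5885[hold]  S*(3)=62.3752
k=2: j=0 S=77.9292 intr=59.4908 cont=57.8667 V=59.4908[EX]; j=1 S=121.6400 intr=15.7800 cont=28.3556 V=28.3556[hold]; j=2 S=189.8685 intr=0.0000 cont=8.8413 V=8.8413[hold]  S*(2)=77.9292
k=1: j=0 S=97.3617 intr=40.0583 cont=43.5313 V=43.5313[hold]; j=1 S=151.9724 intr=0.0000 cont=18.5172 V=18.5172[hold]  S*(1)=-
k=0: j=0 S=121.6400 intr=15.7800 cont=30.7879 V=30.7879[hold]  S*(0)=-

price = 30.7879
boundary = - - 77.9292 62.3752 77.9292 97.3617 77.9292
tree:
30.7879
43.5313 18.5172
59.4908 28.3556 8.8413
75.0448 41.9570 15.0848 2.5885
87.4944 59.4908 25.0580 5.1340 0.0000
97.4591 75.0448 40.0583 10.1829 0.0000 0.0000
105.4349 87.4944 59.4908 20.1967 0.0000 0.0000 0.0000
111.8189 97.4591 75.0448 40.0583 0.0000 0.0000 0.0000 0.0000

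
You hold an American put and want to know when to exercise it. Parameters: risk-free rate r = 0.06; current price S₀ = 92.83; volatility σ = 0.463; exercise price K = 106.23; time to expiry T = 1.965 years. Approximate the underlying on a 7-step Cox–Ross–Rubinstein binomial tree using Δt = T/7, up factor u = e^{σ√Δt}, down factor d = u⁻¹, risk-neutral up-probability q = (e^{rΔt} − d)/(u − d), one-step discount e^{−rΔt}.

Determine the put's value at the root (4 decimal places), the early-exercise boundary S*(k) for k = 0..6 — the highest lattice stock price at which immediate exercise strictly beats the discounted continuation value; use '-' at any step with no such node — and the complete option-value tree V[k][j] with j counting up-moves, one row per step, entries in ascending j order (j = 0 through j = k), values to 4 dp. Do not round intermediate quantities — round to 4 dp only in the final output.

Δt=0.28071, u=1.27802, d=0.78246, q=0.47325, disc=e^(-rΔt)=0.98330
k=7 terminal: V=max(K-S,0) → 89.5600 79.0026 61.7587 33.5940 0.0000 0.0000 0.0000 0.0000
k=6: j=0 S=21.3045 intr=84.9255 cont=83.1513 V=84.9255[EX]; j=1 S=34.7971 intr=71.4329 cont=69.6587 V=71.4329[EX]; j=2 S=56.8350 intr=49.3950 cont=47.6208 V=49.3950[EX]; j=3 S=92.8300 intr=13.4000 cont=17.3999 V=17.3999[hold]; j=4 S=151.6215 intr=0.0000 cont=0.0000 V=0.0000[hold]; j=5 S=247.6472 intr=0.0000 cont=0.0000 V=0.0000[hold]; j=6 S=404.4884 intr=0.0000 cont=0.0000 V=0.0000[hold]  S*(6)=56.8350
k=5: j=0 S=27.2274 intr=79.0026 cont=77.2283 V=79.0026[EX]; j=1 S=44.4713 intr=61.7587 cont=59.9845 V=61.7587[EX]; j=2 S=72.6360 intr=33.5940 cont=33.6811 V=33.6811[hold]; j=3 S=118.6382 intr=0.0000 cont=9.0123 V=9.0123[hold]; j=4 S=193.7748 intr=0.0000 cont=0.0000 V=0.0000[hold]; j=5 S=316.4971 intr=0.0000 cont=0.0000 V=0.0000[hold]  S*(5)=44.4713
k=4: j=0 S=34.7971 intr=71.4329 cont=69.6587 V=71.4329[EX]; j=1 S=56.8350 intr=49.3950 cont=47.6613 V=49.3950[EX]; j=2 S=92.8300 intr=13.4000 cont=21.6389 V=21.6389[hold]; j=3 S=151.6215 intr=0.0000 cont=4.6679 V=4.6679[hold]; j=4 S=247.6472 intr=0.0000 cont=0.0000 V=0.0000[hold]  S*(4)=56.8350
k=3: j=0 S=44.4713 intr=61.7587 cont=59.9845 V=61.7587[EX]; j=1 S=72.6360 intr=33.5940 cont=35.6537 V=35.6537[hold]; j=2 S=118.6382 intr=0.0000 cont=13.3800 V=13.3800[hold]; j=3 S=193.7748 intr=0.0000 cont=2.4177 V=2.4177[hold]  S*(3)=44.4713
k=2: j=0 S=56.8350 intr=49.3950 cont=48.5793 V=49.3950[EX]; j=1 S=92.8300 intr=13.4000 cont=24.6932 V=24.6932[hold]; j=2 S=151.6215 intr=0.0000 cont=8.0553 V=8.0553[hold]  S*(2)=56.8350
k=1: j=0 S=72.6360 intr=33.5940 cont=37.0750 V=37.0750[hold]; j=1 S=118.6382 intr=0.0000 cont=16.5383 V=16.5383[hold]  S*(1)=-
k=0: j=0 S=92.8300 intr=13.4000 cont=26.8990 V=26.8990[hold]  S*(0)=-

price = 26.8990
boundary = - - 56.8350 44.4713 56.8350 44.4713 56.8350
tree:
26.8990
37.0750 16.5383
49.3950 24.6932 8.0553
61.7587 35.6537 13.3800 2.4177
71.4329 49.3950 21.6389 4.6679 0.0000
79.0026 61.7587 33.6811 9.0123 0.0000 0.0000
84.9255 71.4329 49.3950 17.3999 0.0000 0.0000 0.0000
89.5600 79.0026 61.7587 33.5940 0.0000 0.0000 0.0000 0.0000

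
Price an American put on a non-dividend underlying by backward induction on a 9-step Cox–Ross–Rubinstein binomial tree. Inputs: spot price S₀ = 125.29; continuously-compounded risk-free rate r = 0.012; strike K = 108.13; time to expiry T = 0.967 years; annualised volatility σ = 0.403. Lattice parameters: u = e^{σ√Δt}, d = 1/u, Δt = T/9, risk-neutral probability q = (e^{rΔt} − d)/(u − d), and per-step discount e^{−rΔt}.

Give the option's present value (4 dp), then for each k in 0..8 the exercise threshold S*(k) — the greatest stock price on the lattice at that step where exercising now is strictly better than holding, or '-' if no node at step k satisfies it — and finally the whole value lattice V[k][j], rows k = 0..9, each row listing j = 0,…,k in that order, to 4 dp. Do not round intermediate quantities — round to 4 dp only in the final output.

price = 10.2097
boundary = - - - - - 64.7245 73.8649 64.7245 73.8649
tree:
10.2097
14.5184 5.4157
20.0989 8.3128 2.1884
26.9711 12.4631 3.6907 0.5131
34.9156 18.1539 6.1284 0.9728 0.0000
43.4055 25.5097 9.9714 1.8443 0.0000 0.0000
51.4148 34.2651 15.7811 3.4969 0.0000 0.0000 0.0000
58.4331 43.4055 23.9967 6.6301 0.0000 0.0000 0.0000 0.0000
64.5828 51.4148 34.2651 12.5706 0.0000 0.0000 0.0000 0.0000 0.0000
69.9716 58.4331 43.4055 23.8338 0.0000 0.0000 0.0000 0.0000 0.0000 0.0000

Δt=0.10744, u=1.14122, d=0.87625, q=0.47189, disc=e^(-rΔt)=0.99871
k=9 terminal: V=max(K-S,0) → 69.9716 58.4331 43.4055 23.8338 0.0000 0.0000 0.0000 0.0000 0.0000 0.0000
k=8: j=0 S=43.5472 intr=64.5828 cont=64.4435 V=64.5828[EX]; j=1 S=56.7152 intr=51.4148 cont=51.2755 V=51.4148[EX]; j=2 S=73.8649 intr=34.2651 cont=34.1257 V=34.2651[EX]; j=3 S=96.2005 intr=11.9295 cont=12.5706 V=12.5706[hold]; j=4 S=125.2900 intr=0.0000 cont=0.0000 V=0.0000[hold]; j=5 S=163.1757 intr=0.0000 cont=0.0000 V=0.0000[hold]; j=6 S=212.5174 intr=0.0000 cont=0.0000 V=0.0000[hold]; j=7 S=276.7793 intr=0.0000 cont=0.0000 V=0.0000[hold]; j=8 S=360.4730 intr=0.0000 cont=0.0000 V=0.0000[hold]  S*(8)=73.8649
k=7: j=0 S=49.6969 intr=58.4331 cont=58.2937 V=58.4331[EX]; j=1 S=64.7245 intr=43.4055 cont=43.2662 V=43.4055[EX]; j=2 S=84.2962 intr=23.8338 cont=23.9967 V=23.9967[hold]; j=3 S=109.7860 intr=0.0000 cont=6.6301 V=6.6301[hold]; j=4 S=142.9835 intr=0.0000 cont=0.0000 V=0.0000[hold]; j=5 S=186.2194 intr=0.0000 cont=0.0000 V=0.0000[hold]; j=6 S=242.5292 intr=0.0000 cont=0.0000 V=0.0000[hold]; j=7 S=315.8662 intr=0.0000 cont=0.0000 V=0.0000[hold]  S*(7)=64.7245
k=6: j=0 S=56.7152 intr=51.4148 cont=51.2755 V=51.4148[EX]; j=1 S=73.8649 intr=34.2651 cont=34.2025 V=34.2651[EX]; j=2 S=96.2005 intr=11.9295 cont=15.7811 V=15.7811[hold]; j=3 S=125.2900 intr=0.0000 cont=3.4969 V=3.4969[hold]; j=4 S=163.1757 intr=0.0000 cont=0.0000 V=0.0000[hold]; j=5 S=212.5174 intr=0.0000 cont=0.0000 V=0.0000[hold]; j=6 S=276.7793 intr=0.0000 cont=0.0000 V=0.0000[hold]  S*(6)=73.8649
k=5: j=0 S=64.7245 intr=43.4055 cont=43.2662 V=43.4055[EX]; j=1 S=84.2962 intr=23.8338 cont=25.5097 V=25.5097[hold]; j=2 S=109.7860 intr=0.0000 cont=9.9714 V=9.9714[hold]; j=3 S=142.9835 intr=0.0000 cont=1.8443 V=1.8443[hold]; j=4 S=186.2194 intr=0.0000 cont=0.0000 V=0.0000[hold]; j=5 S=242.5292 intr=0.0000 cont=0.0000 V=0.0000[hold]  S*(5)=64.7245
k=4: j=0 S=73.8649 intr=34.2651 cont=34.9156 V=34.9156[hold]; j=1 S=96.2005 intr=11.9295 cont=18.1539 V=18.1539[hold]; j=2 S=125.2900 intr=0.0000 cont=6.1284 V=6.1284[hold]; j=3 S=163.1757 intr=0.0000 cont=0.9728 V=0.9728[hold]; j=4 S=212.5174 intr=0.0000 cont=0.0000 V=0.0000[hold]  S*(4)=-
k=3: j=0 S=84.2962 intr=23.8338 cont=26.9711 V=26.9711[hold]; j=1 S=109.7860 intr=0.0000 cont=12.4631 V=12.4631[hold]; j=2 S=142.9835 intr=0.0000 cont=3.6907 V=3.6907[hold]; j=3 S=186.2194 intr=0.0000 cont=0.5131 V=0.5131[hold]  S*(3)=-
k=2: j=0 S=96.2005 intr=11.9295 cont=20.0989 V=20.0989[hold]; j=1 S=125.2900 intr=0.0000 cont=8.3128 V=8.3128[hold]; j=2 S=163.1757 intr=0.0000 cont=2.1884 V=2.1884[hold]  S*(2)=-
k=1: j=0 S=109.7860 intr=0.0000 cont=14.5184 V=14.5184[hold]; j=1 S=142.9835 intr=0.0000 cont=5.4157 V=5.4157[hold]  S*(1)=-
k=0: j=0 S=125.2900 intr=0.0000 cont=10.2097 V=10.2097[hold]  S*(0)=-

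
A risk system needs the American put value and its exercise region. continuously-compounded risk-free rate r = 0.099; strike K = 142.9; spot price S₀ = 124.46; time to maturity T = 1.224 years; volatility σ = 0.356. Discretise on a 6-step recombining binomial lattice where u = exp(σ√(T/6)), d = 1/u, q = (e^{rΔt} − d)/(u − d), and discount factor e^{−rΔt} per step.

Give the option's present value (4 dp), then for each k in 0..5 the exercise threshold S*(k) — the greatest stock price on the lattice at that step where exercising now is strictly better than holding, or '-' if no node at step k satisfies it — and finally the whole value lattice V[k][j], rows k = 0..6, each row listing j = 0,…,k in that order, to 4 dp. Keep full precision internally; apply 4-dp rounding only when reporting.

price = 24.6445
boundary = - 105.9738 90.2334 105.9738 90.2334 105.9738
tree:
24.6445
36.9262 14.4069
52.6666 23.5120 6.6664
66.0690 36.9262 12.1974 1.8830
77.4808 52.6666 21.6777 4.0286 0.0000
87.1976 66.0690 36.9262 8.6190 0.0000 0.0000
95.4711 77.4808 52.6666 18.4400 0.0000 0.0000 0.0000

Δt=0.20400  u=1.17444  d=0.85147  q=0.52306  discount=0.98001
step 6 (expiry): payoffs max(K−S,0) = 95.4711 77.4808 52.6666 18.4400 0.0000 0.0000 0.0000
step 5: (k=5,j=0): S=55.7024, (K−S)⁺=87.1976, hold=84.3405 ⇒ V=87.1976 exercise | (k=5,j=1): S=76.8310, (K−S)⁺=66.0690, hold=63.2120 ⇒ V=66.0690 exercise | (k=5,j=2): S=105.9738, (K−S)⁺=36.9262, hold=34.0691 ⇒ V=36.9262 exercise | (k=5,j=3): S=146.1709, (K−S)⁺=0.0000, hold=8.6190 ⇒ V=8.6190 continue | (k=5,j=4): S=201.6152, (K−S)⁺=0.0000, hold=0.0000 ⇒ V=0.0000 continue | (k=5,j=5): S=278.0902, (K−S)⁺=0.0000, hold=0.0000 ⇒ V=0.0000 continue  boundary S*=105.9738
step 4: (k=4,j=0): S=65.4192, (K−S)⁺=77.4808, hold=74.6238 ⇒ V=77.4808 exercise | (k=4,j=1): S=90.2334, (K−S)⁺=52.6666, hold=49.8095 ⇒ V=52.6666 exercise | (k=4,j=2): S=124.4600, (K−S)⁺=18.4400, hold=21.6777 ⇒ V=21.6777 continue | (k=4,j=3): S=171.6691, (K−S)⁺=0.0000, hold=4.0286 ⇒ V=4.0286 continue | (k=4,j=4): S=236.7852, (K−S)⁺=0.0000, hold=0.0000 ⇒ V=0.0000 continue  boundary S*=90.2334
step 3: (k=3,j=0): S=76.8310, (K−S)⁺=66.0690, hold=63.2120 ⇒ V=66.0690 exercise | (k=3,j=1): S=105.9738, (K−S)⁺=36.9262, hold=35.7287 ⇒ V=36.9262 exercise | (k=3,j=2): S=146.1709, (K−S)⁺=0.0000, hold=12.1974 ⇒ V=12.1974 continue | (k=3,j=3): S=201.6152, (K−S)⁺=0.0000, hold=1.8830 ⇒ V=1.8830 continue  boundary S*=105.9738
step 2: (k=2,j=0): S=90.2334, (K−S)⁺=52.6666, hold=49.8095 ⇒ V=52.6666 exercise | (k=2,j=1): S=124.4600, (K−S)⁺=18.4400, hold=23.5120 ⇒ V=23.5120 continue | (k=2,j=2): S=171.6691, (K−S)⁺=0.0000, hold=6.6664 ⇒ V=6.6664 continue  boundary S*=90.2334
step 1: (k=1,j=0): S=105.9738, (K−S)⁺=36.9262, hold=36.6690 ⇒ V=36.9262 exercise | (k=1,j=1): S=146.1709, (K−S)⁺=0.0000, hold=14.4069 ⇒ V=14.4069 continue  boundary S*=105.9738
step 0: (k=0,j=0): S=124.4600, (K−S)⁺=18.4400, hold=24.6445 ⇒ V=24.6445 continue  boundary S*=-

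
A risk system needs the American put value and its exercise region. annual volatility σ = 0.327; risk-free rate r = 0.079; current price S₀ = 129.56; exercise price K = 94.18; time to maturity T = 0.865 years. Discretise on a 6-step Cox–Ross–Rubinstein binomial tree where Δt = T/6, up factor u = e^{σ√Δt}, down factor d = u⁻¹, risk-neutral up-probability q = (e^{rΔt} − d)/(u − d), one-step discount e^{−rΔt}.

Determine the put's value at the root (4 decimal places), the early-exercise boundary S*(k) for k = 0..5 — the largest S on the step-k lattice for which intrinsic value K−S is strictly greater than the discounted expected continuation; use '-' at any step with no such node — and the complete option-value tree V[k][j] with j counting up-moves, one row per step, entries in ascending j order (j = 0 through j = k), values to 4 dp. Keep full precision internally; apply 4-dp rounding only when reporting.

price = 1.6115
boundary = - - - - - 69.6405
tree:
1.6115
2.9481 0.3887
5.2876 0.8106 0.0000
9.2322 1.6904 0.0000 0.0000
15.5103 3.5254 0.0000 0.0000 0.0000
24.5395 7.3523 0.0000 0.0000 0.0000 0.0000
32.6708 15.3333 0.0000 0.0000 0.0000 0.0000 0.0000

Δt=0.14417  u=1.13220  d=0.88324  q=0.51501  discount=0.98868
step 6 (expiry): payoffs max(K−S,0) = 32.6708 15.3333 0.0000 0.0000 0.0000 0.0000 0.0000
step 5: (k=5,j=0): S=69.6405, (K−S)⁺=24.5395, hold=23.4730 ⇒ V=24.5395 exercise | (k=5,j=1): S=89.2700, (K−S)⁺=4.9100, hold=7.3523 ⇒ V=7.3523 continue | (k=5,j=2): S=114.4324, (K−S)⁺=0.0000, hold=0.0000 ⇒ V=0.0000 continue | (k=5,j=3): S=146.6874, (K−S)⁺=0.0000, hold=0.0000 ⇒ V=0.0000 continue | (k=5,j=4): S=188.0340, (K−S)⁺=0.0000, hold=0.0000 ⇒ V=0.0000 continue | (k=5,j=5): S=241.0349, (K−S)⁺=0.0000, hold=0.0000 ⇒ V=0.0000 continue  boundary S*=69.6405
step 4: (k=4,j=0): S=78.8467, (K−S)⁺=15.3333, hold=15.5103 ⇒ V=15.5103 continue | (k=4,j=1): S=101.0712, (K−S)⁺=0.0000, hold=3.5254 ⇒ V=3.5254 continue | (k=4,j=2): S=129.5600, (K−S)⁺=0.0000, hold=0.0000 ⇒ V=0.0000 continue | (k=4,j=3): S=166.0789, (K−S)⁺=0.0000, hold=0.0000 ⇒ V=0.0000 continue | (k=4,j=4): S=212.8914, (K−S)⁺=0.0000, hold=0.0000 ⇒ V=0.0000 continue  boundary S*=-
step 3: (k=3,j=0): S=89.2700, (K−S)⁺=4.9100, hold=9.2322 ⇒ V=9.2322 continue | (k=3,j=1): S=114.4324, (K−S)⁺=0.0000, hold=1.6904 ⇒ V=1.6904 continue | (k=3,j=2): S=146.6874, (K−S)⁺=0.0000, hold=0.0000 ⇒ V=0.0000 continue | (k=3,j=3): S=188.0340, (K−S)⁺=0.0000, hold=0.0000 ⇒ V=0.0000 continue  boundary S*=-
step 2: (k=2,j=0): S=101.0712, (K−S)⁺=0.0000, hold=5.2876 ⇒ V=5.2876 continue | (k=2,j=1): S=129.5600, (K−S)⁺=0.0000, hold=0.8106 ⇒ V=0.8106 continue | (k=2,j=2): S=166.0789, (K−S)⁺=0.0000, hold=0.0000 ⇒ V=0.0000 continue  boundary S*=-
step 1: (k=1,j=0): S=114.4324, (K−S)⁺=0.0000, hold=2.9481 ⇒ V=2.9481 continue | (k=1,j=1): S=146.6874, (K−S)⁺=0.0000, hold=0.3887 ⇒ V=0.3887 continue  boundary S*=-
step 0: (k=0,j=0): S=129.5600, (K−S)⁺=0.0000, hold=1.6115 ⇒ V=1.6115 continue  boundary S*=-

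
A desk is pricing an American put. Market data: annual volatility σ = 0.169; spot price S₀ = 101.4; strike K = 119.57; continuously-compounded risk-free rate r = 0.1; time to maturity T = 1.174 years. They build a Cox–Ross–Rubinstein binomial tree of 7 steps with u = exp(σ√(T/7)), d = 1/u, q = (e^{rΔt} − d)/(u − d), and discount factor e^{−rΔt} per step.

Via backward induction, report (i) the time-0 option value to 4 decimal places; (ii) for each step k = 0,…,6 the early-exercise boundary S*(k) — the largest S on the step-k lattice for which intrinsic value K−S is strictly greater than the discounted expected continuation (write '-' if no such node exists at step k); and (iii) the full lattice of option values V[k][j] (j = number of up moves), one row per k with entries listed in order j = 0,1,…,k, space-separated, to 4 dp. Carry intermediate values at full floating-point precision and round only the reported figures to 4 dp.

Δt=0.16771, u=1.07166, d=0.93313, q=0.60479, disc=e^(-rΔt)=0.98337
k=7 terminal: V=max(K-S,0) → 57.1054 47.8320 37.1818 24.9506 10.9035 0.0000 0.0000 0.0000
k=6: j=0 S=66.9409 intr=52.6291 cont=50.6405 V=52.6291[EX]; j=1 S=76.8789 intr=42.6911 cont=40.7025 V=42.6911[EX]; j=2 S=88.2922 intr=31.2778 cont=29.2891 V=31.2778[EX]; j=3 S=101.4000 intr=18.1700 cont=16.1814 V=18.1700[EX]; j=4 S=116.4537 intr=3.1163 cont=4.2375 V=4.2375[hold]; j=5 S=133.7423 intr=0.0000 cont=0.0000 V=0.0000[hold]; j=6 S=153.5975 intr=0.0000 cont=0.0000 V=0.0000[hold]  S*(6)=101.4000
k=5: j=0 S=71.7380 intr=47.8320 cont=45.8433 V=47.8320[EX]; j=1 S=82.3882 intr=37.1818 cont=35.1932 V=37.1818[EX]; j=2 S=94.6194 intr=24.9506 cont=22.9620 V=24.9506[EX]; j=3 S=108.6665 intr=10.9035 cont=9.5817 V=10.9035[EX]; j=4 S=124.7990 intr=0.0000 cont=1.6468 V=1.6468[hold]; j=5 S=143.3265 intr=0.0000 cont=0.0000 V=0.0000[hold]  S*(5)=108.6665
k=4: j=0 S=76.8789 intr=42.6911 cont=40.7025 V=42.6911[EX]; j=1 S=88.2922 intr=31.2778 cont=29.2891 V=31.2778[EX]; j=2 S=101.4000 intr=18.1700 cont=16.1814 V=18.1700[EX]; j=3 S=116.4537 intr=3.1163 cont=5.2169 V=5.2169[hold]; j=4 S=133.7423 intr=0.0000 cont=0.6400 V=0.6400[hold]  S*(4)=101.4000
k=3: j=0 S=82.3882 intr=37.1818 cont=35.1932 V=37.1818[EX]; j=1 S=94.6194 intr=24.9506 cont=22.9620 V=24.9506[EX]; j=2 S=108.6665 intr=10.9035 cont=10.1642 V=10.9035[EX]; j=3 S=124.7990 intr=0.0000 cont=2.4081 V=2.4081[hold]  S*(3)=108.6665
k=2: j=0 S=88.2922 intr=31.2778 cont=29.2891 V=31.2778[EX]; j=1 S=101.4000 intr=18.1700 cont=16.1814 V=18.1700[EX]; j=2 S=116.4537 intr=3.1163 cont=5.6697 V=5.6697[hold]  S*(2)=101.4000
k=1: j=0 S=94.6194 intr=24.9506 cont=22.9620 V=24.9506[EX]; j=1 S=108.6665 intr=10.9035 cont=10.4335 V=10.9035[EX]  S*(1)=108.6665
k=0: j=0 S=101.4000 intr=18.1700 cont=16.1814 V=18.1700[EX]  S*(0)=101.4000

price = 18.1700
boundary = 101.4000 108.6665 101.4000 108.6665 101.4000 108.6665 101.4000
tree:
18.1700
24.9506 10.9035
31.2778 18.1700 5.6697
37.1818 24.9506 10.9035 2.4081
42.6911 31.2778 18.1700 5.2169 0.6400
47.8320 37.1818 24.9506 10.9035 1.6468 0.0000
52.6291 42.6911 31.2778 18.1700 4.2375 0.0000 0.0000
57.1054 47.8320 37.1818 24.9506 10.9035 0.0000 0.0000 0.0000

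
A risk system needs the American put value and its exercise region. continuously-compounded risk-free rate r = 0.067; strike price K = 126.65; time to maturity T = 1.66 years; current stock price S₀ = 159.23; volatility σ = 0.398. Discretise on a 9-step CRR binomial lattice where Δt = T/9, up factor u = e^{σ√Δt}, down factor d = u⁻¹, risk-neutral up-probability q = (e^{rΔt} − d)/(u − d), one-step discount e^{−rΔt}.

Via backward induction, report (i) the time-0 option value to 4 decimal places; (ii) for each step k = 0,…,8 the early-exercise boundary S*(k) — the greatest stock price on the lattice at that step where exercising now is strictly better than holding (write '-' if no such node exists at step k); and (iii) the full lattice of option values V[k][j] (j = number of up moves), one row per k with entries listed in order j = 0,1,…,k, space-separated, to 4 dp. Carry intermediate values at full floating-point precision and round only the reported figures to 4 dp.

price = 10.9164
boundary = - - - - 80.3694 67.7419 80.3694 95.3508 80.3694
tree:
10.9164
16.3791 5.5864
23.9260 9.0481 2.1753
33.8795 14.3159 3.8709 0.4903
46.2806 22.0088 6.7832 0.9802 0.0000
58.9081 32.6439 11.6509 1.9595 0.0000 0.0000
69.5516 46.2806 19.4741 3.9174 0.0000 0.0000 0.0000
78.5229 58.9081 31.2992 7.8314 0.0000 0.0000 0.0000 0.0000
86.0845 69.5516 46.2806 15.6562 0.0000 0.0000 0.0000 0.0000 0.0000
92.4581 78.5229 58.9081 31.2992 0.0000 0.0000 0.0000 0.0000 0.0000 0.0000

Δt=0.18444, u=1.18641, d=0.84288, q=0.49357, disc=e^(-rΔt)=0.98772
k=9 terminal: V=max(K-S,0) → 92.4581 78.5229 58.9081 31.2992 0.0000 0.0000 0.0000 0.0000 0.0000 0.0000
k=8: j=0 S=40.5655 intr=86.0845 cont=84.5290 V=86.0845[EX]; j=1 S=57.0984 intr=69.5516 cont=67.9962 V=69.5516[EX]; j=2 S=80.3694 intr=46.2806 cont=44.7251 V=46.2806[EX]; j=3 S=113.1248 intr=13.5252 cont=15.6562 V=15.6562[hold]; j=4 S=159.2300 intr=0.0000 cont=0.0000 V=0.0000[hold]; j=5 S=224.1259 intr=0.0000 cont=0.0000 V=0.0000[hold]; j=6 S=315.4707 intr=0.0000 cont=0.0000 V=0.0000[hold]; j=7 S=444.0441 intr=0.0000 cont=0.0000 V=0.0000[hold]; j=8 S=625.0190 intr=0.0000 cont=0.0000 V=0.0000[hold]  S*(8)=80.3694
k=7: j=0 S=48.1271 intr=78.5229 cont=76.9674 V=78.5229[EX]; j=1 S=67.7419 intr=58.9081 cont=57.3526 V=58.9081[EX]; j=2 S=95.3508 intr=31.2992 cont=30.7826 V=31.2992[EX]; j=3 S=134.2120 intr=0.0000 cont=7.8314 V=7.8314[hold]; j=4 S=188.9115 intr=0.0000 cont=0.0000 V=0.0000[hold]; j=5 S=265.9044 intr=0.0000 cont=0.0000 V=0.0000[hold]; j=6 S=374.2765 intr=0.0000 cont=0.0000 V=0.0000[hold]; j=7 S=526.8169 intr=0.0000 cont=0.0000 V=0.0000[hold]  S*(7)=95.3508
k=6: j=0 S=57.0984 intr=69.5516 cont=67.9962 V=69.5516[EX]; j=1 S=80.3694 intr=46.2806 cont=44.7251 V=46.2806[EX]; j=2 S=113.1248 intr=13.5252 cont=19.4741 V=19.4741[hold]; j=3 S=159.2300 intr=0.0000 cont=3.9174 V=3.9174[hold]; j=4 S=224.1259 intr=0.0000 cont=0.0000 V=0.0000[hold]; j=5 S=315.4707 intr=0.0000 cont=0.0000 V=0.0000[hold]; j=6 S=444.0441 intr=0.0000 cont=0.0000 V=0.0000[hold]  S*(6)=80.3694
k=5: j=0 S=67.7419 intr=58.9081 cont=57.3526 V=58.9081[EX]; j=1 S=95.3508 intr=31.2992 cont=32.6439 V=32.6439[hold]; j=2 S=134.2120 intr=0.0000 cont=11.6509 V=11.6509[hold]; j=3 S=188.9115 intr=0.0000 cont=1.9595 V=1.9595[hold]; j=4 S=265.9044 intr=0.0000 cont=0.0000 V=0.0000[hold]; j=5 S=374.2765 intr=0.0000 cont=0.0000 V=0.0000[hold]  S*(5)=67.7419
k=4: j=0 S=80.3694 intr=46.2806 cont=45.3806 V=46.2806[EX]; j=1 S=113.1248 intr=13.5252 cont=22.0088 V=22.0088[hold]; j=2 S=159.2300 intr=0.0000 cont=6.7832 V=6.7832[hold]; j=3 S=224.1259 intr=0.0000 cont=0.9802 V=0.9802[hold]; j=4 S=315.4707 intr=0.0000 cont=0.0000 V=0.0000[hold]  S*(4)=80.3694
k=3: j=0 S=95.3508 intr=31.2992 cont=33.8795 V=33.8795[hold]; j=1 S=134.2120 intr=0.0000 cont=14.3159 V=14.3159[hold]; j=2 S=188.9115 intr=0.0000 cont=3.8709 V=3.8709[hold]; j=3 S=265.9044 intr=0.0000 cont=0.4903 V=0.4903[hold]  S*(3)=-
k=2: j=0 S=113.1248 intr=13.5252 cont=23.9260 V=23.9260[hold]; j=1 S=159.2300 intr=0.0000 cont=9.0481 V=9.0481[hold]; j=2 S=224.1259 intr=0.0000 cont=2.1753 V=2.1753[hold]  S*(2)=-
k=1: j=0 S=134.2120 intr=0.0000 cont=16.3791 V=16.3791[hold]; j=1 S=188.9115 intr=0.0000 cont=5.5864 V=5.5864[hold]  S*(1)=-
k=0: j=0 S=159.2300 intr=0.0000 cont=10.9164 V=10.9164[hold]  S*(0)=-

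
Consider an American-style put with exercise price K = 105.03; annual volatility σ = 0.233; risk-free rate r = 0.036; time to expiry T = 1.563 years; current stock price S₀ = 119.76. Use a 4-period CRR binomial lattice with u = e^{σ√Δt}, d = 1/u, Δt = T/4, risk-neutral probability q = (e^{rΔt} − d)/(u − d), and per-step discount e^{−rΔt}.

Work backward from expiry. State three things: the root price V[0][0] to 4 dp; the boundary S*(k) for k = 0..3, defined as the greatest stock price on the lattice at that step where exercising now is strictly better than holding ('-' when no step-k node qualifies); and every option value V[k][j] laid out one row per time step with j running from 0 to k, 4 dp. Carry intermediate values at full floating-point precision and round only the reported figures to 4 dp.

price = 5.6999
boundary = - - - 77.3658
tree:
5.6999
10.0330 1.7295
17.0820 3.5951 0.0000
27.6642 7.4730 0.0000 0.0000
38.1502 15.5341 0.0000 0.0000 0.0000

Δt=0.39075  u=1.15679  d=0.86446  q=0.51211  discount=0.98603
step 4 (expiry): payoffs max(K−S,0) = 38.1502 15.5341 0.0000 0.0000 0.0000
step 3: (k=3,j=0): S=77.3658, (K−S)⁺=27.6642, hold=26.1971 ⇒ V=27.6642 exercise | (k=3,j=1): S=103.5279, (K−S)⁺=1.5021, hold=7.4730 ⇒ V=7.4730 continue | (k=3,j=2): S=138.5371, (K−S)⁺=0.0000, hold=0.0000 ⇒ V=0.0000 continue | (k=3,j=3): S=185.3850, (K−S)⁺=0.0000, hold=0.0000 ⇒ V=0.0000 continue  boundary S*=77.3658
step 2: (k=2,j=0): S=89.4959, (K−S)⁺=15.5341, hold=17.0820 ⇒ V=17.0820 continue | (k=2,j=1): S=119.7600, (K−S)⁺=0.0000, hold=3.5951 ⇒ V=3.5951 continue | (k=2,j=2): S=160.2582, (K−S)⁺=0.0000, hold=0.0000 ⇒ V=0.0000 continue  boundary S*=-
step 1: (k=1,j=0): S=103.5279, (K−S)⁺=1.5021, hold=10.0330 ⇒ V=10.0330 continue | (k=1,j=1): S=138.5371, (K−S)⁺=0.0000, hold=1.7295 ⇒ V=1.7295 continue  boundary S*=-
step 0: (k=0,j=0): S=119.7600, (K−S)⁺=0.0000, hold=5.6999 ⇒ V=5.6999 continue  boundary S*=-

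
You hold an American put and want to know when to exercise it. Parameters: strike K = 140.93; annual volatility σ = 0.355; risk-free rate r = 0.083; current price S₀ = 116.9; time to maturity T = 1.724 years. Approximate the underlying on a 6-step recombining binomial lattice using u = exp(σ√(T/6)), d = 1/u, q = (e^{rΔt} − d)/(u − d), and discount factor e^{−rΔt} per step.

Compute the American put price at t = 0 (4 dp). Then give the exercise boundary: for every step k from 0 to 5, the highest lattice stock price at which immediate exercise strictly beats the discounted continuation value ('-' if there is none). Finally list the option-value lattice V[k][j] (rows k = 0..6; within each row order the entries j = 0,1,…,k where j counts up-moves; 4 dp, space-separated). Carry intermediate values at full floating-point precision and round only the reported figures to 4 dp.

price = 29.9324
boundary = - 96.6433 79.8967 96.6433 79.8967 96.6433
tree:
29.9324
44.2867 17.8480
61.0333 28.6597 8.5262
74.8780 44.2867 15.3202 2.5426
86.3237 61.0333 26.6688 5.3757 0.0000
95.7860 74.8780 44.2867 11.3657 0.0000 0.0000
103.6087 86.3237 61.0333 24.0300 0.0000 0.0000 0.0000

Δt=0.28733, u=1.20960, d=0.82672, q=0.51561, disc=e^(-rΔt)=0.97643
k=6 terminal: V=max(K-S,0) → 103.6087 86.3237 61.0333 24.0300 0.0000 0.0000 0.0000
k=5: j=0 S=45.1440 intr=95.7860 cont=92.4648 V=95.7860[EX]; j=1 S=66.0520 intr=74.8780 cont=71.5568 V=74.8780[EX]; j=2 S=96.6433 intr=44.2867 cont=40.9655 V=44.2867[EX]; j=3 S=141.4026 intr=0.0000 cont=11.3657 V=11.3657[hold]; j=4 S=206.8918 intr=0.0000 cont=0.0000 V=0.0000[hold]; j=5 S=302.7116 intr=0.0000 cont=0.0000 V=0.0000[hold]  S*(5)=96.6433
k=4: j=0 S=54.6063 intr=86.3237 cont=83.0025 V=86.3237[EX]; j=1 S=79.8967 intr=61.0333 cont=57.7121 V=61.0333[EX]; j=2 S=116.9000 intr=24.0300 cont=26.6688 V=26.6688[hold]; j=3 S=171.0411 intr=0.0000 cont=5.3757 V=5.3757[hold]; j=4 S=250.2570 intr=0.0000 cont=0.0000 V=0.0000[hold]  S*(4)=79.8967
k=3: j=0 S=66.0520 intr=74.8780 cont=71.5568 V=74.8780[EX]; j=1 S=96.6433 intr=44.2867 cont=42.2940 V=44.2867[EX]; j=2 S=141.4026 intr=0.0000 cont=15.3202 V=15.3202[hold]; j=3 S=206.8918 intr=0.0000 cont=2.5426 V=2.5426[hold]  S*(3)=96.6433
k=2: j=0 S=79.8967 intr=61.0333 cont=57.7121 V=61.0333[EX]; j=1 S=116.9000 intr=24.0300 cont=28.6597 V=28.6597[hold]; j=2 S=171.0411 intr=0.0000 cont=8.5262 V=8.5262[hold]  S*(2)=79.8967
k=1: j=0 S=96.6433 intr=44.2867 cont=43.2964 V=44.2867[EX]; j=1 S=141.4026 intr=0.0000 cont=17.8480 V=17.8480[hold]  S*(1)=96.6433
k=0: j=0 S=116.9000 intr=24.0300 cont=29.9324 V=29.9324[hold]  S*(0)=-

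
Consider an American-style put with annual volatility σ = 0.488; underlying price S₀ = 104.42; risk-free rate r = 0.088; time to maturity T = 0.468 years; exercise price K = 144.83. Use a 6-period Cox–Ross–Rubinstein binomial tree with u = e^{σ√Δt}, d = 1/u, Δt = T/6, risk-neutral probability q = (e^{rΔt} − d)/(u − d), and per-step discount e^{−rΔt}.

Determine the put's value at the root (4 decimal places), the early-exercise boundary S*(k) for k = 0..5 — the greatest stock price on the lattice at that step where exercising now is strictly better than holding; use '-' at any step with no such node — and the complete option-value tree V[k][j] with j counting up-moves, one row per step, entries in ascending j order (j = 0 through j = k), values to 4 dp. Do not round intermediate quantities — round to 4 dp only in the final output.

Δt=0.07800, u=1.14602, d=0.87259, q=0.49117, disc=e^(-rΔt)=0.99316
k=6 terminal: V=max(K-S,0) → 98.7363 84.2928 65.3235 40.4100 7.6899 0.0000 0.0000
k=5: j=0 S=52.8240 intr=92.0060 cont=91.0153 V=92.0060[EX]; j=1 S=69.3765 intr=75.4535 cont=74.4628 V=75.4535[EX]; j=2 S=91.1157 intr=53.7143 cont=52.7236 V=53.7143[EX]; j=3 S=119.6669 intr=25.1631 cont=24.1724 V=25.1631[EX]; j=4 S=157.1647 intr=0.0000 cont=3.8861 V=3.8861[hold]; j=5 S=206.4124 intr=0.0000 cont=0.0000 V=0.0000[hold]  S*(5)=119.6669
k=4: j=0 S=60.5372 intr=84.2928 cont=83.3021 V=84.2928[EX]; j=1 S=79.5065 intr=65.3235 cont=64.3328 V=65.3235[EX]; j=2 S=104.4200 intr=40.4100 cont=39.4193 V=40.4100[EX]; j=3 S=137.1401 intr=7.6899 cont=14.6118 V=14.6118[hold]; j=4 S=180.1131 intr=0.0000 cont=1.9638 V=1.9638[hold]  S*(4)=104.4200
k=3: j=0 S=69.3765 intr=75.4535 cont=74.4628 V=75.4535[EX]; j=1 S=91.1157 intr=53.7143 cont=52.7236 V=53.7143[EX]; j=2 S=119.6669 intr=25.1631 cont=27.5490 V=27.5490[hold]; j=3 S=157.1647 intr=0.0000 cont=8.3420 V=8.3420[hold]  S*(3)=91.1157
k=2: j=0 S=79.5065 intr=65.3235 cont=64.3328 V=65.3235[EX]; j=1 S=104.4200 intr=40.4100 cont=40.5831 V=40.5831[hold]; j=2 S=137.1401 intr=7.6899 cont=17.9912 V=17.9912[hold]  S*(2)=79.5065
k=1: j=0 S=91.1157 intr=53.7143 cont=52.8080 V=53.7143[EX]; j=1 S=119.6669 intr=25.1631 cont=29.2850 V=29.2850[hold]  S*(1)=91.1157
k=0: j=0 S=104.4200 intr=40.4100 cont=41.4300 V=41.4300[hold]  S*(0)=-

price = 41.4300
boundary = - 91.1157 79.5065 91.1157 104.4200 119.6669
tree:
41.4300
53.7143 29.2850
65.3235 40.5831 17.9912
75.4535 53.7143 27.5490 8.3420
84.2928 65.3235 40.4100 14.6118 1.9638
92.0060 75.4535 53.7143 25.1631 3.8861 0.0000
98.7363 84.2928 65.3235 40.4100 7.6899 0.0000 0.0000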